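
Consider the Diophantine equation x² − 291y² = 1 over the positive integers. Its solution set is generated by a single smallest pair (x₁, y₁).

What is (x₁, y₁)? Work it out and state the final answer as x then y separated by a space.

√291 = [17; 17,34, …], period ℓ=2 (even) → k=1
step 0: (17, 1)  from 17·(1,0) + (0,1)
step 1: (290, 17)  from 17·(17,1) + (1,0)
fundamental: x₁=290, y₁=17  (since 84100 − 291·289 = 1)

290 17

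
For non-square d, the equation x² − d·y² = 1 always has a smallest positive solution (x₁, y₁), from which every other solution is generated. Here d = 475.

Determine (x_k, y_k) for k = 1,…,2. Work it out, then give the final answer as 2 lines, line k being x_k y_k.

√475 = [21; 1,3,1,6,2,6,1,3,1,42, …], period ℓ=10 (even) → k=9
a_0=21:  p_0=21·1+0=21,  q_0=21·0+1=1
a_1=1:  p_1=1·21+1=22,  q_1=1·1+0=1
a_2=3:  p_2=3·22+21=87,  q_2=3·1+1=4
a_3=1:  p_3=1·87+22=109,  q_3=1·4+1=5
…
a_5=2:  p_5=2·741+109=1591,  q_5=2·34+5=73
…
a_8=3:  p_8=3·11878+10287=45921,  q_8=3·545+472=2107
a_9=1:  p_9=1·45921+11878=57799,  q_9=1·2107+545=2652
→ (57799, 2652).  Check: 57799²=3340724401, 475·2652²=3340724400, difference 1.
k=2:  x_2 = 57799·57799+475·2652·2652 = 6681448801,  y_2 = 57799·2652+2652·57799 = 306565896

57799 2652
6681448801 306565896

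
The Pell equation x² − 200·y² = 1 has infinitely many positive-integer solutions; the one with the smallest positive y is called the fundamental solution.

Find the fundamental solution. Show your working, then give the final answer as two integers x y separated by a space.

99 7

[14; 7,28] for √200; ℓ=2 ⇒ convergent index 1
a_0=14:  p_0=14·1+0=14,  q_0=14·0+1=1
a_1=7:  p_1=7·14+1=99,  q_1=7·1+0=7
→ (99, 7).  Check: 99²=9801, 200·7²=9800, difference 1.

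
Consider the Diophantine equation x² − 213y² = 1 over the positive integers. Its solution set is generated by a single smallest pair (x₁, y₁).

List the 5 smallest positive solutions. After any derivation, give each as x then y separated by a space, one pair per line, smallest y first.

d=213: √d = [14; 1,1,2,6,1,8,1,6,2,1,1,28] (ℓ=12, even), read p_11/q_11
i=0: a=14 ⇒ p=14, q=1
i=1: a=1 ⇒ p=15, q=1
i=2: a=1 ⇒ p=29, q=2
…
i=4: a=6 ⇒ p=467, q=32
i=5: a=1 ⇒ p=540, q=37
i=6: a=8 ⇒ p=4787, q=328
…
i=10: a=1 ⇒ p=115574, q=7919
i=11: a=1 ⇒ p=194399, q=13320
(x₁, y₁) = (194399, 13320);  194399² − 213·13320² = 1 ✓
(194399+13320√213)^2 = 75581942401 + 5178789360√213
(194399+13320√213)^3 = 29386108041429599 + 2013502945575960√213
(194399+13320√213)^4 = 11425260034216163289601 + 782845918228863306720√213
(194399+13320√213)^5 = 4442118250753789746628859999 + 304368927313532092980546600√213

194399 13320
75581942401 5178789360
29386108041429599 2013502945575960
11425260034216163289601 782845918228863306720
4442118250753789746628859999 304368927313532092980546600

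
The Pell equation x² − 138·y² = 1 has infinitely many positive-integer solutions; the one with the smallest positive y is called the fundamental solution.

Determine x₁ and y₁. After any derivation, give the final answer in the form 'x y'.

d=138: √d = [11; 1,2,1,22] (ℓ=4, even), read p_3/q_3
a_0=11:  p_0=11·1+0=11,  q_0=11·0+1=1
a_1=1:  p_1=1·11+1=12,  q_1=1·1+0=1
a_2=2:  p_2=2·12+11=35,  q_2=2·1+1=3
a_3=1:  p_3=1·35+12=47,  q_3=1·3+1=4
fundamental: x₁=47, y₁=4  (since 2209 − 138·16 = 1)

47 4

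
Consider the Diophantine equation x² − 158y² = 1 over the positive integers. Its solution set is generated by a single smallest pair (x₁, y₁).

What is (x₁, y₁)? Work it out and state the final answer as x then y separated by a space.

7743 616

√158 = [12; 1,1,3,12,3,1,1,24, …], period ℓ=8 (even) → k=7
a_0=12:  p_0=12·1+0=12,  q_0=12·0+1=1
…
a_3=3:  p_3=3·25+13=88,  q_3=3·2+1=7
a_4=12:  p_4=12·88+25=1081,  q_4=12·7+2=86
…
a_6=1:  p_6=1·3331+1081=4412,  q_6=1·265+86=351
a_7=1:  p_7=1·4412+3331=7743,  q_7=1·351+265=616
(x₁, y₁) = (7743, 616);  7743² − 158·616² = 1 ✓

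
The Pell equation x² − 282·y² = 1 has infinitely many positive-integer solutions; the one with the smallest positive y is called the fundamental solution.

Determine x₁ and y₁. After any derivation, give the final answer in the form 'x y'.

2351 140

√282 → a₀=16, period (1,3,1,4,1,3,1,32); ℓ=8 even so k=7
step 0: (16, 1)  from 16·(1,0) + (0,1)
…
step 2: (67, 4)  from 3·(17,1) + (16,1)
…
step 4: (403, 24)  from 4·(84,5) + (67,4)
step 5: (487, 29)  from 1·(403,24) + (84,5)
step 6: (1864, 111)  from 3·(487,29) + (403,24)
step 7: (2351, 140)  from 1·(1864,111) + (487,29)
(x₁, y₁) = (2351, 140);  2351² − 282·140² = 1 ✓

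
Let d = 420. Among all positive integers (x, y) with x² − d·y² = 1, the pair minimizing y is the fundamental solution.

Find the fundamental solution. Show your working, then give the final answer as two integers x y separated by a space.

[20; 2,40] for √420; ℓ=2 ⇒ convergent index 1
step 0: (20, 1)  from 20·(1,0) + (0,1)
step 1: (41, 2)  from 2·(20,1) + (1,0)
(x₁, y₁) = (41, 2);  41² − 420·2² = 1 ✓

41 2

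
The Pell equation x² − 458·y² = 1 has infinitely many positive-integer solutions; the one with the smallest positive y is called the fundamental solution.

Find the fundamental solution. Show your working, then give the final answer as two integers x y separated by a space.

√458 = [21; 2,2,42, …], period ℓ=3 (odd) → k=5
k=0  a_k=21  p_k/q_k = 21/1
k=1  a_k=2  p_k/q_k = 43/2
k=2  a_k=2  p_k/q_k = 107/5
k=3  a_k=42  p_k/q_k = 4537/212
k=4  a_k=2  p_k/q_k = 9181/429
k=5  a_k=2  p_k/q_k = 22899/1070
(x₁, y₁) = (22899, 1070);  22899² − 458·1070² = 1 ✓

22899 1070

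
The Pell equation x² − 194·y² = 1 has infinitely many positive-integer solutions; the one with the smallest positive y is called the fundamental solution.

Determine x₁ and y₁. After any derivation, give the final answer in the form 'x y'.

√194 → a₀=13, period (1,12,1,26); ℓ=4 even so k=3
i=0: a=13 ⇒ p=13, q=1
i=1: a=1 ⇒ p=14, q=1
i=2: a=12 ⇒ p=181, q=13
i=3: a=1 ⇒ p=195, q=14
(x₁, y₁) = (195, 14);  195² − 194·14² = 1 ✓

195 14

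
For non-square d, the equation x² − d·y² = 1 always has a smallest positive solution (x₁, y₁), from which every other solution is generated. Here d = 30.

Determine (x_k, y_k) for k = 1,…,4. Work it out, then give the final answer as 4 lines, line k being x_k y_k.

11 2
241 44
5291 966
116161 21208

√30 → a₀=5, period (2,10); ℓ=2 even so k=1
step 0: (5, 1)  from 5·(1,0) + (0,1)
step 1: (11, 2)  from 2·(5,1) + (1,0)
fundamental: x₁=11, y₁=2  (since 121 − 30·4 = 1)
k=2:  x_2 = 11·11+30·2·2 = 241,  y_2 = 11·2+2·11 = 44
k=3:  x_3 = 11·241+30·2·44 = 5291,  y_3 = 11·44+2·241 = 966
k=4:  x_4 = 11·5291+30·2·966 = 116161,  y_4 = 11·966+2·5291 = 21208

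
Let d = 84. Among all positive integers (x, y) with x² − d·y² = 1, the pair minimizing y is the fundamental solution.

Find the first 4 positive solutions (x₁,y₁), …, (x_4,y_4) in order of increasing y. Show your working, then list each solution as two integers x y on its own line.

√84 → a₀=9, period (6,18); ℓ=2 even so k=1
a_0=9:  p_0=9·1+0=9,  q_0=9·0+1=1
a_1=6:  p_1=6·9+1=55,  q_1=6·1+0=6
fundamental: x₁=55, y₁=6  (since 3025 − 84·36 = 1)
(x_2, y_2) = (55·55 + 84·6·6, 55·6 + 6·55) = (6049, 660)
(x_3, y_3) = (55·6049 + 84·6·660, 55·660 + 6·6049) = (665335, 72594)
(x_4, y_4) = (55·665335 + 84·6·72594, 55·72594 + 6·665335) = (73180801, 7984680)

55 6
6049 660
665335 72594
73180801 7984680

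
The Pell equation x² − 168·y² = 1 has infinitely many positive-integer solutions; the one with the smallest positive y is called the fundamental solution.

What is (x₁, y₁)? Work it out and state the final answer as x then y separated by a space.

[12; 1,24] for √168; ℓ=2 ⇒ convergent index 1
k=0  a_k=12  p_k/q_k = 12/1
k=1  a_k=1  p_k/q_k = 13/1
(x₁, y₁) = (13, 1);  13² − 168·1² = 1 ✓

13 1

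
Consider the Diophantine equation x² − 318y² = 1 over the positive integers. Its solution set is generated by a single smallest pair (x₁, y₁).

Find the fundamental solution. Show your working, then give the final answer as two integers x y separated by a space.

√318 = [17; 1,4,1,34, …], period ℓ=4 (even) → k=3
i=0: a=17 ⇒ p=17, q=1
…
i=2: a=4 ⇒ p=89, q=5
i=3: a=1 ⇒ p=107, q=6
(x₁, y₁) = (107, 6);  107² − 318·6² = 1 ✓

107 6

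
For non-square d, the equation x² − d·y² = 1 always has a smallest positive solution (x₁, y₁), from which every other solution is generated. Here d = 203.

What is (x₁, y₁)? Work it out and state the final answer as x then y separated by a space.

57 4

[14; 4,28] for √203; ℓ=2 ⇒ convergent index 1
step 0: (14, 1)  from 14·(1,0) + (0,1)
step 1: (57, 4)  from 4·(14,1) + (1,0)
(x₁, y₁) = (57, 4);  57² − 203·4² = 1 ✓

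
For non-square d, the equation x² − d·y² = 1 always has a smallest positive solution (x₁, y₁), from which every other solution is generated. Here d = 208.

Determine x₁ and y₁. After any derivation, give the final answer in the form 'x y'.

649 45

√208 = [14; 2,2,1,2,2,28, …], period ℓ=6 (even) → k=5
i=0: a=14 ⇒ p=14, q=1
i=1: a=2 ⇒ p=29, q=2
i=2: a=2 ⇒ p=72, q=5
…
i=4: a=2 ⇒ p=274, q=19
i=5: a=2 ⇒ p=649, q=45
→ (649, 45).  Check: 649²=421201, 208·45²=421200, difference 1.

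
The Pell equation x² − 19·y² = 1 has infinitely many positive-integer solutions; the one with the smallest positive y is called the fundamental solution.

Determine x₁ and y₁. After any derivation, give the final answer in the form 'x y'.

√19 → a₀=4, period (2,1,3,1,2,8); ℓ=6 even so k=5
step 0: (4, 1)  from 4·(1,0) + (0,1)
…
step 3: (48, 11)  from 3·(13,3) + (9,2)
step 4: (61, 14)  from 1·(48,11) + (13,3)
step 5: (170, 39)  from 2·(61,14) + (48,11)
→ (170, 39).  Check: 170²=28900, 19·39²=28899, difference 1.

170 39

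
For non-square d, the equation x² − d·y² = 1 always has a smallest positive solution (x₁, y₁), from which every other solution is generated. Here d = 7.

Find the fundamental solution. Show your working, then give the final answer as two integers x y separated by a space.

8 3

√7 = [2; 1,1,1,4, …], period ℓ=4 (even) → k=3
k=0  a_k=2  p_k/q_k = 2/1
k=1  a_k=1  p_k/q_k = 3/1
k=2  a_k=1  p_k/q_k = 5/2
k=3  a_k=1  p_k/q_k = 8/3
(x₁, y₁) = (8, 3);  8² − 7·3² = 1 ✓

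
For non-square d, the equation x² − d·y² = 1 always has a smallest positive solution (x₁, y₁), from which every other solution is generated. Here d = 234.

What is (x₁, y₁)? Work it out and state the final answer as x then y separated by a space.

5201 340

[15; 3,2,1,2,1,2,3,30] for √234; ℓ=8 ⇒ convergent index 7
k=0  a_k=15  p_k/q_k = 15/1
…
k=2  a_k=2  p_k/q_k = 107/7
k=3  a_k=1  p_k/q_k = 153/10
…
k=5  a_k=1  p_k/q_k = 566/37
k=6  a_k=2  p_k/q_k = 1545/101
k=7  a_k=3  p_k/q_k = 5201/340
→ (5201, 340).  Check: 5201²=27050401, 234·340²=27050400, difference 1.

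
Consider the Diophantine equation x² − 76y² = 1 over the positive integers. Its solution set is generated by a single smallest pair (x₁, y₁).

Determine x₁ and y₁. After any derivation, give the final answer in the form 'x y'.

57799 6630

d=76: √d = [8; 1,2,1,1,5,4,5,1,1,2,1,16] (ℓ=12, even), read p_11/q_11
k=0  a_k=8  p_k/q_k = 8/1
…
k=10  a_k=2  p_k/q_k = 41488/4759
k=11  a_k=1  p_k/q_k = 57799/6630
fundamental: x₁=57799, y₁=6630  (since 3340724401 − 76·43956900 = 1)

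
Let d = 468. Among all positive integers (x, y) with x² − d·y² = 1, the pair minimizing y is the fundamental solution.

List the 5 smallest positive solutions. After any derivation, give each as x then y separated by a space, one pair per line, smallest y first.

d=468: √d = [21; 1,1,1,2,1,1,1,42] (ℓ=8, even), read p_7/q_7
step 0: (21, 1)  from 21·(1,0) + (0,1)
…
step 4: (173, 8)  from 2·(65,3) + (43,2)
step 5: (238, 11)  from 1·(173,8) + (65,3)
step 6: (411, 19)  from 1·(238,11) + (173,8)
step 7: (649, 30)  from 1·(411,19) + (238,11)
(x₁, y₁) = (649, 30);  649² − 468·30² = 1 ✓
(x_2, y_2) = (649·649 + 468·30·30, 649·30 + 30·649) = (842401, 38940)
(x_3, y_3) = (649·842401 + 468·30·38940, 649·38940 + 30·842401) = (1093435849, 50544090)
(x_4, y_4) = (649·1093435849 + 468·30·50544090, 649·50544090 + 30·1093435849) = (1419278889601, 65606189880)
(x_5, y_5) = (649·1419278889601 + 468·30·65606189880, 649·65606189880 + 30·1419278889601) = (1842222905266249, 85156783920150)

649 30
842401 38940
1093435849 50544090
1419278889601 65606189880
1842222905266249 85156783920150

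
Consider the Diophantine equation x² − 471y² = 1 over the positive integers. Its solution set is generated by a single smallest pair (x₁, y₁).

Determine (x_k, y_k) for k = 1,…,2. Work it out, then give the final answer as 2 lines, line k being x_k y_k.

√471 → a₀=21, period (1,2,2,1,3,…,2,1,42); ℓ=14 even so k=13
k=0  a_k=21  p_k/q_k = 21/1
…
k=2  a_k=2  p_k/q_k = 65/3
k=3  a_k=2  p_k/q_k = 152/7
k=4  a_k=1  p_k/q_k = 217/10
k=5  a_k=3  p_k/q_k = 803/37
k=6  a_k=4  p_k/q_k = 3429/158
k=7  a_k=14  p_k/q_k = 48809/2249
k=8  a_k=4  p_k/q_k = 198665/9154
…
k=10  a_k=1  p_k/q_k = 843469/38865
…
k=12  a_k=2  p_k/q_k = 5506953/253747
k=13  a_k=1  p_k/q_k = 7838695/361188
fundamental: x₁=7838695, y₁=361188  (since 61445139303025 − 471·130456771344 = 1)
n=2: (7838695,361188)∘(7838695,361188) = (7838695·7838695+471·361188·361188, 7838695·361188+361188·7838695) = (122890278606049,5662485139320)

7838695 361188
122890278606049 5662485139320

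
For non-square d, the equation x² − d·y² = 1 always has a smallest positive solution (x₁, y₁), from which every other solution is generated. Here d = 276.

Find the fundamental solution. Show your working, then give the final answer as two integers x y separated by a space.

√276 = [16; 1,1,1,1,2,2,2,1,1,1,1,32, …], period ℓ=12 (even) → k=11
a_0=16:  p_0=16·1+0=16,  q_0=16·0+1=1
…
a_3=1:  p_3=1·33+17=50,  q_3=1·2+1=3
…
a_8=1:  p_8=1·1246+515=1761,  q_8=1·75+31=106
…
a_10=1:  p_10=1·3007+1761=4768,  q_10=1·181+106=287
a_11=1:  p_11=1·4768+3007=7775,  q_11=1·287+181=468
(x₁, y₁) = (7775, 468);  7775² − 276·468² = 1 ✓

7775 468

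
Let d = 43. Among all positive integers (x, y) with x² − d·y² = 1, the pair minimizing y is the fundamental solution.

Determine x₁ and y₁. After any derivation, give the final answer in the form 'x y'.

3482 531

[6; 1,1,3,1,5,1,3,1,1,12] for √43; ℓ=10 ⇒ convergent index 9
i=0: a=6 ⇒ p=6, q=1
…
i=2: a=1 ⇒ p=13, q=2
i=3: a=3 ⇒ p=46, q=7
…
i=8: a=1 ⇒ p=1941, q=296
i=9: a=1 ⇒ p=3482, q=531
fundamental: x₁=3482, y₁=531  (since 12124324 − 43·281961 = 1)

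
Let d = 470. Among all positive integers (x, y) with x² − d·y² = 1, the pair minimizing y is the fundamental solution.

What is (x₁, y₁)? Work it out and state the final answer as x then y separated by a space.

1691 78

√470 = [21; 1,2,8,2,1,42, …], period ℓ=6 (even) → k=5
a_0=21:  p_0=21·1+0=21,  q_0=21·0+1=1
…
a_4=2:  p_4=2·542+65=1149,  q_4=2·25+3=53
a_5=1:  p_5=1·1149+542=1691,  q_5=1·53+25=78
fundamental: x₁=1691, y₁=78  (since 2859481 − 470·6084 = 1)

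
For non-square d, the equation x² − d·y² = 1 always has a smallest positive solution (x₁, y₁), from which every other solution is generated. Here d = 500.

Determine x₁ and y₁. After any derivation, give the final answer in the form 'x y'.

√500 = [22; 2,1,3,2,1,…,1,2,44, …], period ℓ=14 (even) → k=13
step 0: (22, 1)  from 22·(1,0) + (0,1)
step 1: (45, 2)  from 2·(22,1) + (1,0)
…
step 3: (246, 11)  from 3·(67,3) + (45,2)
…
step 6: (1364, 61)  from 1·(805,36) + (559,25)
…
step 9: (30254, 1353)  from 1·(15809,707) + (14445,646)
…
step 12: (335522, 15005)  from 1·(259205,11592) + (76317,3413)
step 13: (930249, 41602)  from 2·(335522,15005) + (259205,11592)
→ (930249, 41602).  Check: 930249²=865363202001, 500·41602²=865363202000, difference 1.

930249 41602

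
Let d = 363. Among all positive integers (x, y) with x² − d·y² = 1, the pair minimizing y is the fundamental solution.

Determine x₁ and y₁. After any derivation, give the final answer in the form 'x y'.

√363 = [19; 19,38, …], period ℓ=2 (even) → k=1
a_0=19:  p_0=19·1+0=19,  q_0=19·0+1=1
a_1=19:  p_1=19·19+1=362,  q_1=19·1+0=19
(x₁, y₁) = (362, 19);  362² − 363·19² = 1 ✓

362 19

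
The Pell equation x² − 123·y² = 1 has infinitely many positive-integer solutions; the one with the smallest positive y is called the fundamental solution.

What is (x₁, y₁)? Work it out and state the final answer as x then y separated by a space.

122 11

[11; 11,22] for √123; ℓ=2 ⇒ convergent index 1
step 0: (11, 1)  from 11·(1,0) + (0,1)
step 1: (122, 11)  from 11·(11,1) + (1,0)
→ (122, 11).  Check: 122²=14884, 123·11²=14883, difference 1.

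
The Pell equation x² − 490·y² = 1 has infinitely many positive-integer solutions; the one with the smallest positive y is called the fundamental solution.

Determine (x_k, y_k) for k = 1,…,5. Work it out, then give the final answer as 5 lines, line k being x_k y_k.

[22; 7,2,1,4,4,4,1,2,7,44] for √490; ℓ=10 ⇒ convergent index 9
step 0: (22, 1)  from 22·(1,0) + (0,1)
step 1: (155, 7)  from 7·(22,1) + (1,0)
…
step 3: (487, 22)  from 1·(332,15) + (155,7)
step 4: (2280, 103)  from 4·(487,22) + (332,15)
step 5: (9607, 434)  from 4·(2280,103) + (487,22)
step 6: (40708, 1839)  from 4·(9607,434) + (2280,103)
step 7: (50315, 2273)  from 1·(40708,1839) + (9607,434)
step 8: (141338, 6385)  from 2·(50315,2273) + (40708,1839)
step 9: (1039681, 46968)  from 7·(141338,6385) + (50315,2273)
fundamental: x₁=1039681, y₁=46968  (since 1080936581761 − 490·2205993024 = 1)
(1039681+46968√490)^2 = 2161873163521 + 97663474416√490
(1039681+46968√490)^3 = 4495316905044313921 + 203077717488555624√490
(1039681+46968√490)^4 = 9347391150304592810234881 + 422272088792340335957472√490
(1039681+46968√490)^5 = 19436609957075163398170578312001 + 878056535095215307939712337240√490

1039681 46968
2161873163521 97663474416
4495316905044313921 203077717488555624
9347391150304592810234881 422272088792340335957472
19436609957075163398170578312001 878056535095215307939712337240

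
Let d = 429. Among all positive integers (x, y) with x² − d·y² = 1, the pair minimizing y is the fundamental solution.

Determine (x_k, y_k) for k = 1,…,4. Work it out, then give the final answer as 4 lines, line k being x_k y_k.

1524095 73584
4645731138049 224298012960
14161071197688057215 683702960124468816
43165635614076113391052801 2084056526021580302230080

√429 = [20; 1,2,2,9,1,12,1,9,2,2,1,40, …], period ℓ=12 (even) → k=11
step 0: (20, 1)  from 20·(1,0) + (0,1)
step 1: (21, 1)  from 1·(20,1) + (1,0)
…
step 3: (145, 7)  from 2·(62,3) + (21,1)
…
step 5: (1512, 73)  from 1·(1367,66) + (145,7)
…
step 10: (1085636, 52415)  from 2·(438459,21169) + (208718,10077)
step 11: (1524095, 73584)  from 1·(1085636,52415) + (438459,21169)
→ (1524095, 73584).  Check: 1524095²=2322865569025, 429·73584²=2322865569024, difference 1.
n=2: (1524095,73584)∘(1524095,73584) = (1524095·1524095+429·73584·73584, 1524095·73584+73584·1524095) = (4645731138049,224298012960)
n=3: (4645731138049,224298012960)∘(1524095,73584) = (1524095·4645731138049+429·73584·224298012960, 1524095·224298012960+73584·4645731138049) = (14161071197688057215,683702960124468816)
n=4: (14161071197688057215,683702960124468816)∘(1524095,73584) = (1524095·14161071197688057215+429·73584·683702960124468816, 1524095·683702960124468816+73584·14161071197688057215) = (43165635614076113391052801,2084056526021580302230080)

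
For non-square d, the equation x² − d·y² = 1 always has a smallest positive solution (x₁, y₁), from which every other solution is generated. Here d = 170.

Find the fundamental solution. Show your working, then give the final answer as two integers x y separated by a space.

√170 → a₀=13, period (26); ℓ=1 odd so k=1
step 0: (13, 1)  from 13·(1,0) + (0,1)
step 1: (339, 26)  from 26·(13,1) + (1,0)
(x₁, y₁) = (339, 26);  339² − 170·26² = 1 ✓

339 26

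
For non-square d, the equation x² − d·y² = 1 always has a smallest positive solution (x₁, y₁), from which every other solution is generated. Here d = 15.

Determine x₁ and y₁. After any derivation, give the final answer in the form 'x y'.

4 1

√15 → a₀=3, period (1,6); ℓ=2 even so k=1
i=0: a=3 ⇒ p=3, q=1
i=1: a=1 ⇒ p=4, q=1
(x₁, y₁) = (4, 1);  4² − 15·1² = 1 ✓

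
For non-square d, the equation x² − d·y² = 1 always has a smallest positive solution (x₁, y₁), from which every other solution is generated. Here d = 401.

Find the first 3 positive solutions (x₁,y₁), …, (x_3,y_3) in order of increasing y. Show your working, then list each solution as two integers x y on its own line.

801 40
1283201 64080
2055687201 102656120

d=401: √d = [20; 40] (ℓ=1, odd), read p_1/q_1
a_0=20:  p_0=20·1+0=20,  q_0=20·0+1=1
a_1=40:  p_1=40·20+1=801,  q_1=40·1+0=40
→ (801, 40).  Check: 801²=641601, 401·40²=641600, difference 1.
(801+40√401)^2 = 1283201 + 64080√401
(801+40√401)^3 = 2055687201 + 102656120√401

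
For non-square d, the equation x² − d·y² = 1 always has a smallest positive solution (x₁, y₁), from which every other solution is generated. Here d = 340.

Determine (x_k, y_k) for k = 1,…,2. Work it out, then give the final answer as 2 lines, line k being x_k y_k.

√340 → a₀=18, period (2,3,1,1,1,…,3,2,36); ℓ=14 even so k=13
a_0=18:  p_0=18·1+0=18,  q_0=18·0+1=1
…
a_2=3:  p_2=3·37+18=129,  q_2=3·2+1=7
…
a_9=1:  p_9=1·7265+6509=13774,  q_9=1·394+353=747
…
a_12=3:  p_12=3·34813+21039=125478,  q_12=3·1888+1141=6805
a_13=2:  p_13=2·125478+34813=285769,  q_13=2·6805+1888=15498
(x₁, y₁) = (285769, 15498);  285769² − 340·15498² = 1 ✓
k=2:  x_2 = 285769·285769+340·15498·15498 = 163327842721,  y_2 = 285769·15498+15498·285769 = 8857695924

285769 15498
163327842721 8857695924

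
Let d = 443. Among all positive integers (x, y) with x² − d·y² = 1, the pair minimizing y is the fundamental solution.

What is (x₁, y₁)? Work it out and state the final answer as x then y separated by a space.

442 21

√443 → a₀=21, period (21,42); ℓ=2 even so k=1
i=0: a=21 ⇒ p=21, q=1
i=1: a=21 ⇒ p=442, q=21
→ (442, 21).  Check: 442²=195364, 443·21²=195363, difference 1.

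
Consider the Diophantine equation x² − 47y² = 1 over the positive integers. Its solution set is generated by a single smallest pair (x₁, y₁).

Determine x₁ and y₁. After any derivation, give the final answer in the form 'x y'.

√47 = [6; 1,5,1,12, …], period ℓ=4 (even) → k=3
step 0: (6, 1)  from 6·(1,0) + (0,1)
step 1: (7, 1)  from 1·(6,1) + (1,0)
step 2: (41, 6)  from 5·(7,1) + (6,1)
step 3: (48, 7)  from 1·(41,6) + (7,1)
→ (48, 7).  Check: 48²=2304, 47·7²=2303, difference 1.

48 7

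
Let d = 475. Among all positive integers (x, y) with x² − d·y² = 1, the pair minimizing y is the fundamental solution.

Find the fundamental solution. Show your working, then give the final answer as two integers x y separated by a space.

57799 2652

d=475: √d = [21; 1,3,1,6,2,6,1,3,1,42] (ℓ=10, even), read p_9/q_9
k=0  a_k=21  p_k/q_k = 21/1
k=1  a_k=1  p_k/q_k = 22/1
k=2  a_k=3  p_k/q_k = 87/4
k=3  a_k=1  p_k/q_k = 109/5
k=4  a_k=6  p_k/q_k = 741/34
k=5  a_k=2  p_k/q_k = 1591/73
k=6  a_k=6  p_k/q_k = 10287/472
k=7  a_k=1  p_k/q_k = 11878/545
k=8  a_k=3  p_k/q_k = 45921/2107
k=9  a_k=1  p_k/q_k = 57799/2652
fundamental: x₁=57799, y₁=2652  (since 3340724401 − 475·7033104 = 1)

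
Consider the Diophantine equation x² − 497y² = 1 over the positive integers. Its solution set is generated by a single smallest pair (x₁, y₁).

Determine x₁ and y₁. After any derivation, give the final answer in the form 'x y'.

1201887 53912

√497 = [22; 3,2,2,5,6,5,2,2,3,44, …], period ℓ=10 (even) → k=9
i=0: a=22 ⇒ p=22, q=1
i=1: a=3 ⇒ p=67, q=3
…
i=4: a=5 ⇒ p=2051, q=92
…
i=6: a=5 ⇒ p=65476, q=2937
i=7: a=2 ⇒ p=143637, q=6443
i=8: a=2 ⇒ p=352750, q=15823
i=9: a=3 ⇒ p=1201887, q=53912
(x₁, y₁) = (1201887, 53912);  1201887² − 497·53912² = 1 ✓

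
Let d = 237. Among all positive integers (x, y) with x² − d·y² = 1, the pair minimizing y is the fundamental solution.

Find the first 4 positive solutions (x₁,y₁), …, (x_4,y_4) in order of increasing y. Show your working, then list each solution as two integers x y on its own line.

√237 = [15; 2,1,1,7,10,7,1,1,2,30, …], period ℓ=10 (even) → k=9
a_0=15:  p_0=15·1+0=15,  q_0=15·0+1=1
a_1=2:  p_1=2·15+1=31,  q_1=2·1+0=2
a_2=1:  p_2=1·31+15=46,  q_2=1·2+1=3
a_3=1:  p_3=1·46+31=77,  q_3=1·3+2=5
…
a_5=10:  p_5=10·585+77=5927,  q_5=10·38+5=385
a_6=7:  p_6=7·5927+585=42074,  q_6=7·385+38=2733
a_7=1:  p_7=1·42074+5927=48001,  q_7=1·2733+385=3118
a_8=1:  p_8=1·48001+42074=90075,  q_8=1·3118+2733=5851
a_9=2:  p_9=2·90075+48001=228151,  q_9=2·5851+3118=14820
→ (228151, 14820).  Check: 228151²=52052878801, 237·14820²=52052878800, difference 1.
k=2:  x_2 = 228151·228151+237·14820·14820 = 104105757601,  y_2 = 228151·14820+14820·228151 = 6762395640
k=3:  x_3 = 228151·104105757601+237·14820·6762395640 = 47503665404623351,  y_3 = 228151·6762395640+14820·104105757601 = 3085694655308460
k=4:  x_4 = 228151·47503665404623351+237·14820·3085694655308460 = 21676017531356338550401,  y_4 = 228151·3085694655308460+14820·47503665404623351 = 1408008642599798519280

228151 14820
104105757601 6762395640
47503665404623351 3085694655308460
21676017531356338550401 1408008642599798519280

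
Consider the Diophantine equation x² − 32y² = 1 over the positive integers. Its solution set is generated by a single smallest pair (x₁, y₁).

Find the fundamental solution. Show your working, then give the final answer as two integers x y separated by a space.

17 3

√32 → a₀=5, period (1,1,1,10); ℓ=4 even so k=3
k=0  a_k=5  p_k/q_k = 5/1
…
k=2  a_k=1  p_k/q_k = 11/2
k=3  a_k=1  p_k/q_k = 17/3
→ (17, 3).  Check: 17²=289, 32·3²=288, difference 1.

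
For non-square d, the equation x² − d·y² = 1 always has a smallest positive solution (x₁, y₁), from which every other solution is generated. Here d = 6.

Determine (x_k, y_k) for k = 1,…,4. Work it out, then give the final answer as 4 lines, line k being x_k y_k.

[2; 2,4] for √6; ℓ=2 ⇒ convergent index 1
step 0: (2, 1)  from 2·(1,0) + (0,1)
step 1: (5, 2)  from 2·(2,1) + (1,0)
fundamental: x₁=5, y₁=2  (since 25 − 6·4 = 1)
(5+2√6)^2 = 49 + 20√6
(5+2√6)^3 = 485 + 198√6
(5+2√6)^4 = 4801 + 1960√6

5 2
49 20
485 198
4801 1960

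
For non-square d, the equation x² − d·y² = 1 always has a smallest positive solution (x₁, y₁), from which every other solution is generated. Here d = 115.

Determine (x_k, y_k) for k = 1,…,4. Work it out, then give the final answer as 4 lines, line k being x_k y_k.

1126 105
2535751 236460
5710510126 532507815
12860066268001 1199207362920

d=115: √d = [10; 1,2,1,1,1,1,1,2,1,20] (ℓ=10, even), read p_9/q_9
a_0=10:  p_0=10·1+0=10,  q_0=10·0+1=1
…
a_2=2:  p_2=2·11+10=32,  q_2=2·1+1=3
a_3=1:  p_3=1·32+11=43,  q_3=1·3+1=4
a_4=1:  p_4=1·43+32=75,  q_4=1·4+3=7
a_5=1:  p_5=1·75+43=118,  q_5=1·7+4=11
a_6=1:  p_6=1·118+75=193,  q_6=1·11+7=18
a_7=1:  p_7=1·193+118=311,  q_7=1·18+11=29
a_8=2:  p_8=2·311+193=815,  q_8=2·29+18=76
a_9=1:  p_9=1·815+311=1126,  q_9=1·76+29=105
→ (1126, 105).  Check: 1126²=1267876, 115·105²=1267875, difference 1.
k=2:  x_2 = 1126·1126+115·105·105 = 2535751,  y_2 = 1126·105+105·1126 = 236460
k=3:  x_3 = 1126·2535751+115·105·236460 = 5710510126,  y_3 = 1126·236460+105·2535751 = 532507815
k=4:  x_4 = 1126·5710510126+115·105·532507815 = 12860066268001,  y_4 = 1126·532507815+105·5710510126 = 1199207362920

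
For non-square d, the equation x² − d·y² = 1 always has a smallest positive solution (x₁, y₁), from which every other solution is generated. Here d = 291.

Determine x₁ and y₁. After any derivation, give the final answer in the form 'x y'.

√291 → a₀=17, period (17,34); ℓ=2 even so k=1
step 0: (17, 1)  from 17·(1,0) + (0,1)
step 1: (290, 17)  from 17·(17,1) + (1,0)
fundamental: x₁=290, y₁=17  (since 84100 − 291·289 = 1)

290 17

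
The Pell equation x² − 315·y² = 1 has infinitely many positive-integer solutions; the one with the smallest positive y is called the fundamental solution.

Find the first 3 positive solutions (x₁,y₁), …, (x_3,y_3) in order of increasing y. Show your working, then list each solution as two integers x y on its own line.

√315 = [17; 1,2,1,34, …], period ℓ=4 (even) → k=3
step 0: (17, 1)  from 17·(1,0) + (0,1)
step 1: (18, 1)  from 1·(17,1) + (1,0)
step 2: (53, 3)  from 2·(18,1) + (17,1)
step 3: (71, 4)  from 1·(53,3) + (18,1)
→ (71, 4).  Check: 71²=5041, 315·4²=5040, difference 1.
k=2:  x_2 = 71·71+315·4·4 = 10081,  y_2 = 71·4+4·71 = 568
k=3:  x_3 = 71·10081+315·4·568 = 1431431,  y_3 = 71·568+4·10081 = 80652

71 4
10081 568
1431431 80652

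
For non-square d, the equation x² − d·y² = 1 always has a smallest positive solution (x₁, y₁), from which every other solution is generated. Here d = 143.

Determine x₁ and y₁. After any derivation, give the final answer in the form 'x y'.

12 1

√143 → a₀=11, period (1,22); ℓ=2 even so k=1
k=0  a_k=11  p_k/q_k = 11/1
k=1  a_k=1  p_k/q_k = 12/1
fundamental: x₁=12, y₁=1  (since 144 − 143·1 = 1)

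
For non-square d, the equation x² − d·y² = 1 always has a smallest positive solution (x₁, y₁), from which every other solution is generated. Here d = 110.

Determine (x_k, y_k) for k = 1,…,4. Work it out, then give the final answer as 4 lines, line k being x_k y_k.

21 2
881 84
36981 3526
1552321 148008

d=110: √d = [10; 2,20] (ℓ=2, even), read p_1/q_1
i=0: a=10 ⇒ p=10, q=1
i=1: a=2 ⇒ p=21, q=2
→ (21, 2).  Check: 21²=441, 110·2²=440, difference 1.
n=2: (21,2)∘(21,2) = (21·21+110·2·2, 21·2+2·21) = (881,84)
n=3: (881,84)∘(21,2) = (21·881+110·2·84, 21·84+2·881) = (36981,3526)
n=4: (36981,3526)∘(21,2) = (21·36981+110·2·3526, 21·3526+2·36981) = (1552321,148008)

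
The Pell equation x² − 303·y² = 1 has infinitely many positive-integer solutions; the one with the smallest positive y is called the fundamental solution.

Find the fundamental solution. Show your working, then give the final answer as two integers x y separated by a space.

d=303: √d = [17; 2,2,5,2,2,34] (ℓ=6, even), read p_5/q_5
step 0: (17, 1)  from 17·(1,0) + (0,1)
…
step 2: (87, 5)  from 2·(35,2) + (17,1)
step 3: (470, 27)  from 5·(87,5) + (35,2)
step 4: (1027, 59)  from 2·(470,27) + (87,5)
step 5: (2524, 145)  from 2·(1027,59) + (470,27)
(x₁, y₁) = (2524, 145);  2524² − 303·145² = 1 ✓

2524 145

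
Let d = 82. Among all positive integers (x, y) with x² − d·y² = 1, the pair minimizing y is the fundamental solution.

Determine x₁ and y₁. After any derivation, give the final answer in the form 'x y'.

163 18

√82 = [9; 18, …], period ℓ=1 (odd) → k=1
i=0: a=9 ⇒ p=9, q=1
i=1: a=18 ⇒ p=163, q=18
fundamental: x₁=163, y₁=18  (since 26569 − 82·324 = 1)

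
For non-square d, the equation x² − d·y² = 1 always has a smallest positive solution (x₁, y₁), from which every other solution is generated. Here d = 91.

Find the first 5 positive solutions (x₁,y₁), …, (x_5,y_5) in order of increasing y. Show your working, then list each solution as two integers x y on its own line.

1574 165
4954951 519420
15598184174 1635133995
49103078824801 5147401296840
154576476542289374 16204017647318325

d=91: √d = [9; 1,1,5,1,5,1,1,18] (ℓ=8, even), read p_7/q_7
i=0: a=9 ⇒ p=9, q=1
i=1: a=1 ⇒ p=10, q=1
…
i=3: a=5 ⇒ p=105, q=11
…
i=6: a=1 ⇒ p=849, q=89
i=7: a=1 ⇒ p=1574, q=165
→ (1574, 165).  Check: 1574²=2477476, 91·165²=2477475, difference 1.
n=2: (1574,165)∘(1574,165) = (1574·1574+91·165·165, 1574·165+165·1574) = (4954951,519420)
n=3: (4954951,519420)∘(1574,165) = (1574·4954951+91·165·519420, 1574·519420+165·4954951) = (15598184174,1635133995)
n=4: (15598184174,1635133995)∘(1574,165) = (1574·15598184174+91·165·1635133995, 1574·1635133995+165·15598184174) = (49103078824801,5147401296840)
n=5: (49103078824801,5147401296840)∘(1574,165) = (1574·49103078824801+91·165·5147401296840, 1574·5147401296840+165·49103078824801) = (154576476542289374,16204017647318325)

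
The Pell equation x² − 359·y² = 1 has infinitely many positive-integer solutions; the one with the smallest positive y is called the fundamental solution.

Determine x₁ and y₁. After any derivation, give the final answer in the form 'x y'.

d=359: √d = [18; 1,17,1,36] (ℓ=4, even), read p_3/q_3
i=0: a=18 ⇒ p=18, q=1
i=1: a=1 ⇒ p=19, q=1
i=2: a=17 ⇒ p=341, q=18
i=3: a=1 ⇒ p=360, q=19
→ (360, 19).  Check: 360²=129600, 359·19²=129599, difference 1.

360 19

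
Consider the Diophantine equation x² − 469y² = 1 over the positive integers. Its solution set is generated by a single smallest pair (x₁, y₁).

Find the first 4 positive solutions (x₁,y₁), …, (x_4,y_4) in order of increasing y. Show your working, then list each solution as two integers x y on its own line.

137215 6336
37655912449 1738788480
10333912053241855 477175722560064
2835935484733506355201 130951333540419575040

√469 → a₀=21, period (1,1,1,10,6,10,1,1,1,42); ℓ=10 even so k=9
i=0: a=21 ⇒ p=21, q=1
…
i=2: a=1 ⇒ p=43, q=2
…
i=4: a=10 ⇒ p=693, q=32
…
i=7: a=1 ⇒ p=47146, q=2177
i=8: a=1 ⇒ p=90069, q=4159
i=9: a=1 ⇒ p=137215, q=6336
(x₁, y₁) = (137215, 6336);  137215² − 469·6336² = 1 ✓
(137215+6336√469)^2 = 37655912449 + 1738788480√469
(137215+6336√469)^3 = 10333912053241855 + 477175722560064√469
(137215+6336√469)^4 = 2835935484733506355201 + 130951333540419575040√469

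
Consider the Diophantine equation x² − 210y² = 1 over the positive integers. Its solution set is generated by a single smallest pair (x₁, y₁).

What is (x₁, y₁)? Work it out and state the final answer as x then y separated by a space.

d=210: √d = [14; 2,28] (ℓ=2, even), read p_1/q_1
a_0=14:  p_0=14·1+0=14,  q_0=14·0+1=1
a_1=2:  p_1=2·14+1=29,  q_1=2·1+0=2
→ (29, 2).  Check: 29²=841, 210·2²=840, difference 1.

29 2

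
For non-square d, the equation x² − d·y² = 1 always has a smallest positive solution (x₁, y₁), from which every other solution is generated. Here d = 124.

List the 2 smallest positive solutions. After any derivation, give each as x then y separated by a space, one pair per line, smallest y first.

[11; 7,2,1,1,1,…,2,7,22] for √124; ℓ=16 ⇒ convergent index 15
a_0=11:  p_0=11·1+0=11,  q_0=11·0+1=1
…
a_3=1:  p_3=1·167+78=245,  q_3=1·15+7=22
…
a_9=1:  p_9=1·14543+3040=17583,  q_9=1·1306+273=1579
a_10=3:  p_10=3·17583+14543=67292,  q_10=3·1579+1306=6043
a_11=1:  p_11=1·67292+17583=84875,  q_11=1·6043+1579=7622
a_12=1:  p_12=1·84875+67292=152167,  q_12=1·7622+6043=13665
…
a_14=2:  p_14=2·237042+152167=626251,  q_14=2·21287+13665=56239
a_15=7:  p_15=7·626251+237042=4620799,  q_15=7·56239+21287=414960
(x₁, y₁) = (4620799, 414960);  4620799² − 124·414960² = 1 ✓
n=2: (4620799,414960)∘(4620799,414960) = (4620799·4620799+124·414960·414960, 4620799·414960+414960·4620799) = (42703566796801,3834893506080)

4620799 414960
42703566796801 3834893506080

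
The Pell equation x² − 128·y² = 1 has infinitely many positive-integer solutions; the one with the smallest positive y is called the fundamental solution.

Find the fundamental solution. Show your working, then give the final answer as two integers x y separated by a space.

577 51

d=128: √d = [11; 3,5,3,22] (ℓ=4, even), read p_3/q_3
a_0=11:  p_0=11·1+0=11,  q_0=11·0+1=1
a_1=3:  p_1=3·11+1=34,  q_1=3·1+0=3
a_2=5:  p_2=5·34+11=181,  q_2=5·3+1=16
a_3=3:  p_3=3·181+34=577,  q_3=3·16+3=51
→ (577, 51).  Check: 577²=332929, 128·51²=332928, difference 1.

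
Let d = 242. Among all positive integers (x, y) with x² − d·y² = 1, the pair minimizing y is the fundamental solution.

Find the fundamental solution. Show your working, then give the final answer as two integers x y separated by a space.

[15; 1,1,3,1,14,1,3,1,1,30] for √242; ℓ=10 ⇒ convergent index 9
k=0  a_k=15  p_k/q_k = 15/1
…
k=2  a_k=1  p_k/q_k = 31/2
k=3  a_k=3  p_k/q_k = 109/7
…
k=5  a_k=14  p_k/q_k = 2069/133
k=6  a_k=1  p_k/q_k = 2209/142
k=7  a_k=3  p_k/q_k = 8696/559
k=8  a_k=1  p_k/q_k = 10905/701
k=9  a_k=1  p_k/q_k = 19601/1260
→ (19601, 1260).  Check: 19601²=384199201, 242·1260²=384199200, difference 1.

19601 1260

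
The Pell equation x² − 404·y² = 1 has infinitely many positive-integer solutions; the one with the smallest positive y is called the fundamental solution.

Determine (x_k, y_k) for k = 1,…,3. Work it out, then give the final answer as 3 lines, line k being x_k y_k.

201 10
80801 4020
32481801 1616030

√404 → a₀=20, period (10,40); ℓ=2 even so k=1
step 0: (20, 1)  from 20·(1,0) + (0,1)
step 1: (201, 10)  from 10·(20,1) + (1,0)
→ (201, 10).  Check: 201²=40401, 404·10²=40400, difference 1.
(x_2, y_2) = (201·201 + 404·10·10, 201·10 + 10·201) = (80801, 4020)
(x_3, y_3) = (201·80801 + 404·10·4020, 201·4020 + 10·80801) = (32481801, 1616030)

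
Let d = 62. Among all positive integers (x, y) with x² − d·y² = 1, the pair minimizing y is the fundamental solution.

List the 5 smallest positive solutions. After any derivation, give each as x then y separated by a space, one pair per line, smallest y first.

63 8
7937 1008
999999 127000
125991937 16000992
15873984063 2015997992

√62 = [7; 1,6,1,14, …], period ℓ=4 (even) → k=3
a_0=7:  p_0=7·1+0=7,  q_0=7·0+1=1
a_1=1:  p_1=1·7+1=8,  q_1=1·1+0=1
a_2=6:  p_2=6·8+7=55,  q_2=6·1+1=7
a_3=1:  p_3=1·55+8=63,  q_3=1·7+1=8
(x₁, y₁) = (63, 8);  63² − 62·8² = 1 ✓
(x_2, y_2) = (63·63 + 62·8·8, 63·8 + 8·63) = (7937, 1008)
(x_3, y_3) = (63·7937 + 62·8·1008, 63·1008 + 8·7937) = (999999, 127000)
(x_4, y_4) = (63·999999 + 62·8·127000, 63·127000 + 8·999999) = (125991937, 16000992)
(x_5, y_5) = (63·125991937 + 62·8·16000992, 63·16000992 + 8·125991937) = (15873984063, 2015997992)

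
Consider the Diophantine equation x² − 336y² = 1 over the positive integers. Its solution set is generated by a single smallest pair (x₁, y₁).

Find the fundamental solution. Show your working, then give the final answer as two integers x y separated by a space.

√336 = [18; 3,36, …], period ℓ=2 (even) → k=1
i=0: a=18 ⇒ p=18, q=1
i=1: a=3 ⇒ p=55, q=3
fundamental: x₁=55, y₁=3  (since 3025 − 336·9 = 1)

55 3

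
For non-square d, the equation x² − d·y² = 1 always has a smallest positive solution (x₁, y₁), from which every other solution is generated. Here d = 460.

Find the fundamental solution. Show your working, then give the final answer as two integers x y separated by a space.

2535751 118230

√460 → a₀=21, period (2,4,3,1,2,10,2,1,3,4,2,42); ℓ=12 even so k=11
k=0  a_k=21  p_k/q_k = 21/1
k=1  a_k=2  p_k/q_k = 43/2
k=2  a_k=4  p_k/q_k = 193/9
k=3  a_k=3  p_k/q_k = 622/29
…
k=5  a_k=2  p_k/q_k = 2252/105
…
k=8  a_k=1  p_k/q_k = 72257/3369
k=9  a_k=3  p_k/q_k = 265693/12388
k=10  a_k=4  p_k/q_k = 1135029/52921
k=11  a_k=2  p_k/q_k = 2535751/118230
fundamental: x₁=2535751, y₁=118230  (since 6430033134001 − 460·13978332900 = 1)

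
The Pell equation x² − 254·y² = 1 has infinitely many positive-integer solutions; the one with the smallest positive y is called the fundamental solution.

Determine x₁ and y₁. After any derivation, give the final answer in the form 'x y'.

√254 = [15; 1,14,1,30, …], period ℓ=4 (even) → k=3
a_0=15:  p_0=15·1+0=15,  q_0=15·0+1=1
…
a_2=14:  p_2=14·16+15=239,  q_2=14·1+1=15
a_3=1:  p_3=1·239+16=255,  q_3=1·15+1=16
→ (255, 16).  Check: 255²=65025, 254·16²=65024, difference 1.

255 16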